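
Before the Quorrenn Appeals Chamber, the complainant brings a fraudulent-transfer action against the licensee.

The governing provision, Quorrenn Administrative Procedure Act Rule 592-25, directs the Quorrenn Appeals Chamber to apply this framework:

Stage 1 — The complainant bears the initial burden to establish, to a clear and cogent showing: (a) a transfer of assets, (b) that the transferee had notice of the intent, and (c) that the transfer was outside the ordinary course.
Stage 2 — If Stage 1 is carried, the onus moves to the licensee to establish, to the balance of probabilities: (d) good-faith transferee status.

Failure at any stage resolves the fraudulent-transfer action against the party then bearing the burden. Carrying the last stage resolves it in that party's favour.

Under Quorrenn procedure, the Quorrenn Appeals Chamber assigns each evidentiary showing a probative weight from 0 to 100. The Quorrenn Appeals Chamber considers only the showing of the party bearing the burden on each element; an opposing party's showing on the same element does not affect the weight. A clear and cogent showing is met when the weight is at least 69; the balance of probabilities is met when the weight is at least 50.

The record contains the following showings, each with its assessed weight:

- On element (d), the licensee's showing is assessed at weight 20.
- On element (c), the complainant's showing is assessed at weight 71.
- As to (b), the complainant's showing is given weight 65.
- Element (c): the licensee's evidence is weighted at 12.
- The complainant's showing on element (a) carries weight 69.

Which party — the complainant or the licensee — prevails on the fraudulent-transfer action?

licensee

Stage 1 (complainant, a clear and cogent showing, weight is at least 69): (a) 69 ≥ 69 — meets; (b) 65 < 69 — fails; (c) 71 (licensee's 12 disregarded) ≥ 69 — meets.
  Stage 1 not carried; the complainant fails its burden.
The licensee prevails.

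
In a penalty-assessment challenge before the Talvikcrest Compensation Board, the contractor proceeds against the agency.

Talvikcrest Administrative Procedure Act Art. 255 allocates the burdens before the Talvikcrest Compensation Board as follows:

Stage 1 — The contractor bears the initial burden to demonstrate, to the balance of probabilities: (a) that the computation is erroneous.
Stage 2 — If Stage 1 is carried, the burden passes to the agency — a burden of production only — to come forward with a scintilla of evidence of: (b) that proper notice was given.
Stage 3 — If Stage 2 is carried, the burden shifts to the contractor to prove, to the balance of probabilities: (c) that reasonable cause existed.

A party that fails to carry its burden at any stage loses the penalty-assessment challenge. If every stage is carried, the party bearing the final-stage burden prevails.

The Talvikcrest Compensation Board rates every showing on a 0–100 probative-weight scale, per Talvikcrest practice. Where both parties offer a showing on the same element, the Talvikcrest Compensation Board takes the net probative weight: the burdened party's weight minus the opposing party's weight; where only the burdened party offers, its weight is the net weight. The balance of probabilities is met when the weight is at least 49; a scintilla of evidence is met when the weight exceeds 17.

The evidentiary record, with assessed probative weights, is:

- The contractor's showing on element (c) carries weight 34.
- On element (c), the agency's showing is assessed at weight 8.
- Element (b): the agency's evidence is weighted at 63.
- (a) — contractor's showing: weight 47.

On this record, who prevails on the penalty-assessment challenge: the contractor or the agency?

agency

Stage 1 — burden on contractor; standard: the balance of probabilities (weight is at least 49).
    (a): 47 < 49 [not met]
  The contractor does not carry Stage 1.
So the agency prevails.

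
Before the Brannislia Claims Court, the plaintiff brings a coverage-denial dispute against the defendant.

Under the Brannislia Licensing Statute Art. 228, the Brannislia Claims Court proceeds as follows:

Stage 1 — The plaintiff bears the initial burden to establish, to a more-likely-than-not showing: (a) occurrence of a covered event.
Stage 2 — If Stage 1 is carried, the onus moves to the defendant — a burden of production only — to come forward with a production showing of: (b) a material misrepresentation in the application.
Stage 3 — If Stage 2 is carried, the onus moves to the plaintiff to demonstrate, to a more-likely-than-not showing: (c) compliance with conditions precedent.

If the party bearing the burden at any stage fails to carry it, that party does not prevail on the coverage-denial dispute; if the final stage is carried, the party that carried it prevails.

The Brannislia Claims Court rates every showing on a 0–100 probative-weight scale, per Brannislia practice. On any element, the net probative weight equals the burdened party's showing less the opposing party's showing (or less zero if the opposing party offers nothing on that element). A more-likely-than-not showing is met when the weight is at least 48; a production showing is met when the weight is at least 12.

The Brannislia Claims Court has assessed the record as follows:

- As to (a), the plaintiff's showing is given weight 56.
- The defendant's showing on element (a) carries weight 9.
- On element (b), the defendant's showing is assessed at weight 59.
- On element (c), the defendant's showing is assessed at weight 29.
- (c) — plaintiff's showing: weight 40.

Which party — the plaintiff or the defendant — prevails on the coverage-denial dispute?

defendant

Stage 1 — burden on plaintiff; standard: a more-likely-than-not showing (weight is at least 48).
    (a): 56 − 9 = 47 < 48 [not met]
  Stage 1 not carried; the plaintiff fails its burden.
So the defendant prevails.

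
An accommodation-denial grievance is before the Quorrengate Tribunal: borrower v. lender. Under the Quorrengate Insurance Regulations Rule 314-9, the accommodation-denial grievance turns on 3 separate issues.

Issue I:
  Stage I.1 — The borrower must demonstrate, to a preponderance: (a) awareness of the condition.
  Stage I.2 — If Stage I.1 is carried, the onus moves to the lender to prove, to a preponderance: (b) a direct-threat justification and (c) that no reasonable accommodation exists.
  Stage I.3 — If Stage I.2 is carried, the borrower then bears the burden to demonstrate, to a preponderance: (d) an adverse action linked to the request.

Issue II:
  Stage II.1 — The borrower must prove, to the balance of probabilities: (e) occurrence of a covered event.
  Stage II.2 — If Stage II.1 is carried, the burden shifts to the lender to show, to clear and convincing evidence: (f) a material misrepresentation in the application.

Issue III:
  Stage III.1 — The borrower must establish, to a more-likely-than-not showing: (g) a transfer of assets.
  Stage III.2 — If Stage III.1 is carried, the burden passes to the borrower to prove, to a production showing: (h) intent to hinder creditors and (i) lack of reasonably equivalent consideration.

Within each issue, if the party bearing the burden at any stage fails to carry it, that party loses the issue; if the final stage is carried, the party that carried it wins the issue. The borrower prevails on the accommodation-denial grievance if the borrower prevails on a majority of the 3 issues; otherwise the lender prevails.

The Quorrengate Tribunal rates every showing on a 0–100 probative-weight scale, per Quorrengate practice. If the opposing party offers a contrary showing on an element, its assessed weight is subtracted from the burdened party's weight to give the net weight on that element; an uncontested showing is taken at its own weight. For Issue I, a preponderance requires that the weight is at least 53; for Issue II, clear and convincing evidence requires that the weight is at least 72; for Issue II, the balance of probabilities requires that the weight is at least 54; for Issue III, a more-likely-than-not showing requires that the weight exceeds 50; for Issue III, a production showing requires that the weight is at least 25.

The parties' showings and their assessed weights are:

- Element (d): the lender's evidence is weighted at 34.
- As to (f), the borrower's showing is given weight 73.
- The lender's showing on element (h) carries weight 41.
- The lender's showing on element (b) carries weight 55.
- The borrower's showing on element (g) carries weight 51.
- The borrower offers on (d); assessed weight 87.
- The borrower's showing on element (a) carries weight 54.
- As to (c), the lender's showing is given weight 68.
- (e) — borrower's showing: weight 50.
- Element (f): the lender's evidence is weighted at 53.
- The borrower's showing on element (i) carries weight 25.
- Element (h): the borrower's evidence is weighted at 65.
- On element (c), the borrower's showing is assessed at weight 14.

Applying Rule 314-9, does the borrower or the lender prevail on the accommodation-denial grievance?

— Issue I —
Stage I.1 — burden on borrower; standard: a preponderance (weight is at least 53).
    (a): 54 ≥ 53 [met]
  Stage I.1 is satisfied; the onus moves to the lender.
Stage I.2 — burden on lender; standard: a preponderance (weight is at least 53).
    (b): 55 ≥ 53 [met]
    (c): 68 − 14 = 54 ≥ 53 [met]
  Stage I.2 is satisfied; the onus moves to the borrower.
Stage I.3 — burden on borrower; standard: a preponderance (weight is at least 53).
    (d): 87 − 34 = 53 ≥ 53 [met]
  The borrower carries the last stage.
With every stage satisfied, the borrower prevails on this issue.
— Issue II —
At Stage II.1 the borrower must meet the balance of probabilities (weight is at least 54): on (e) the weight is 50, < 54, so (e) does not meet the standard.
  Not every element is met, so the borrower fails to carry Stage II.1.
The lender prevails on this issue.
— Issue III —
Stage III.1 — burden on borrower; standard: a more-likely-than-not showing (weight exceeds 50).
    (g): 51 > 50 [met]
  All elements met. The borrower retains the burden for Stage III.2.
Stage III.2 — burden on borrower; standard: a production showing (weight is at least 25).
    (h): 65 − 41 = 24 < 25 [not met]
    (i): 25 ≥ 25 [met]
  Stage III.2 not carried; the borrower fails its burden.
The analysis ends at Stage III.2; the lender prevails on this issue.
Per-issue: Issue I → borrower; Issue II → lender; Issue III → lender. The borrower must prevail on a majority of issues; overall, the lender prevails.

lender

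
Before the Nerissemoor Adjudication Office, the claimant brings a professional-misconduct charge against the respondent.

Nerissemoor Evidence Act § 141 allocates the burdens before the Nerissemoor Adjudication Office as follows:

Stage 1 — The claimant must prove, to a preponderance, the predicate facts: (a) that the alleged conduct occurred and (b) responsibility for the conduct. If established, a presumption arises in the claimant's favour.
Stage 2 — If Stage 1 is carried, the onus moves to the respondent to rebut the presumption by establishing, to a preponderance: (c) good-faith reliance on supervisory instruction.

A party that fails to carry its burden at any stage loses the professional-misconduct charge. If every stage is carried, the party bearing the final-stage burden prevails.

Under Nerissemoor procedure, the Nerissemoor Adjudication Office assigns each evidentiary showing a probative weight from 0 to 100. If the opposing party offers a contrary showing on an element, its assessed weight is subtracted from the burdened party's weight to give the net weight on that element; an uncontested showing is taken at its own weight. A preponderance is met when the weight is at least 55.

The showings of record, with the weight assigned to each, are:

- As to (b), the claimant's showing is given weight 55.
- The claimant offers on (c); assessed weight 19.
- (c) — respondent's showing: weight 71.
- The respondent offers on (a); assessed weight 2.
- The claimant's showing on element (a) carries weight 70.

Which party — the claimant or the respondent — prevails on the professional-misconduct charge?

At Stage 1 the claimant must meet a preponderance (weight is at least 55): on (a) the weight is 70 less the opposing 2 gives net 68, ≥ 55, so (a) meets the standard; on (b) the weight is 55, ≥ 55, so (b) meets the standard.
  Stage 1 carried; the burden shifts to the respondent.
At Stage 2 the respondent must meet a preponderance (weight is at least 55): on (c) the weight is 71 less the opposing 19 gives net 52, < 55, so (c) does not meet the standard.
  Not every element is met, so the respondent fails to carry Stage 2.
The claimant prevails.

claimant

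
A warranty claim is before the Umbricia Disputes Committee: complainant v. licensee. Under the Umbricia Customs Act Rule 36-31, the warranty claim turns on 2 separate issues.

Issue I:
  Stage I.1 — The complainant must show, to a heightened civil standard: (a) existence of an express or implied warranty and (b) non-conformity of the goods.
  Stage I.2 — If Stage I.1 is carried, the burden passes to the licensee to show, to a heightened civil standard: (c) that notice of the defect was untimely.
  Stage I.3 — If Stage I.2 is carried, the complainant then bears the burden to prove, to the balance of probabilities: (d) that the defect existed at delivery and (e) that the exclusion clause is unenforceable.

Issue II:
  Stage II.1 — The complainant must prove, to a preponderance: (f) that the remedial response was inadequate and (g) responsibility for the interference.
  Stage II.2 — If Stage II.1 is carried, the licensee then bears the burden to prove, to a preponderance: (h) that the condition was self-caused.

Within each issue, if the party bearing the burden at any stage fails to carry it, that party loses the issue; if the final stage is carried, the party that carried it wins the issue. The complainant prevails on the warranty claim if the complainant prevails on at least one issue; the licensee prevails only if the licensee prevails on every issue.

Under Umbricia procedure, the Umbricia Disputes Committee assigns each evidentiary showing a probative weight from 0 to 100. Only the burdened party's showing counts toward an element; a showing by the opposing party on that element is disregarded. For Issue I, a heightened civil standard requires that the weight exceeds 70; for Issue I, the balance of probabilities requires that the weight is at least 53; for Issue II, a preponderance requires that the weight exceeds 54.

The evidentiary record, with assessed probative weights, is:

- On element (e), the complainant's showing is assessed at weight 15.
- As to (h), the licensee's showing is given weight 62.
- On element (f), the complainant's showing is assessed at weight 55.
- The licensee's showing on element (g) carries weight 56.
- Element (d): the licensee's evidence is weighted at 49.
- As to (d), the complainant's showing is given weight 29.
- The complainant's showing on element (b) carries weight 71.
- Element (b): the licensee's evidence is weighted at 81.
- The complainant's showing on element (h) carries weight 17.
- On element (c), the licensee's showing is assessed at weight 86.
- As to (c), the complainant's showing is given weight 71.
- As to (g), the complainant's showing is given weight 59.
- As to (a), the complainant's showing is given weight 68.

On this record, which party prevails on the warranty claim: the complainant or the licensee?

licensee

— Issue I —
At Stage I.1 the complainant must meet a heightened civil standard (weight exceeds 70): on (a) the weight is 68, which does not exceed 70, so (a) does not meet the standard; on (b) the weight is 71 (the licensee's 81 is given no effect), which does exceed 70, so (b) meets the standard.
  Not every element is met, so the complainant fails to carry Stage I.1.
The licensee prevails on this issue.
— Issue II —
At Stage II.1 the complainant must meet a preponderance (weight exceeds 54): on (f) the weight is 55, which does exceed 54, so (f) meets the standard; on (g) the weight is 59 (the licensee's 56 is given no effect), which does exceed 54, so (g) meets the standard.
  All elements met. The burden passes to the licensee.
At Stage II.2 the licensee must meet a preponderance (weight exceeds 54): on (h) the weight is 62 (the complainant's 17 is given no effect), which does exceed 54, so (h) meets the standard.
  Stage II.2 carried; the final stage is satisfied.
All stages carried — the licensee prevails on this issue.
Per-issue: Issue I → licensee; Issue II → licensee. The complainant must prevail on at least one issue; overall, the licensee prevails.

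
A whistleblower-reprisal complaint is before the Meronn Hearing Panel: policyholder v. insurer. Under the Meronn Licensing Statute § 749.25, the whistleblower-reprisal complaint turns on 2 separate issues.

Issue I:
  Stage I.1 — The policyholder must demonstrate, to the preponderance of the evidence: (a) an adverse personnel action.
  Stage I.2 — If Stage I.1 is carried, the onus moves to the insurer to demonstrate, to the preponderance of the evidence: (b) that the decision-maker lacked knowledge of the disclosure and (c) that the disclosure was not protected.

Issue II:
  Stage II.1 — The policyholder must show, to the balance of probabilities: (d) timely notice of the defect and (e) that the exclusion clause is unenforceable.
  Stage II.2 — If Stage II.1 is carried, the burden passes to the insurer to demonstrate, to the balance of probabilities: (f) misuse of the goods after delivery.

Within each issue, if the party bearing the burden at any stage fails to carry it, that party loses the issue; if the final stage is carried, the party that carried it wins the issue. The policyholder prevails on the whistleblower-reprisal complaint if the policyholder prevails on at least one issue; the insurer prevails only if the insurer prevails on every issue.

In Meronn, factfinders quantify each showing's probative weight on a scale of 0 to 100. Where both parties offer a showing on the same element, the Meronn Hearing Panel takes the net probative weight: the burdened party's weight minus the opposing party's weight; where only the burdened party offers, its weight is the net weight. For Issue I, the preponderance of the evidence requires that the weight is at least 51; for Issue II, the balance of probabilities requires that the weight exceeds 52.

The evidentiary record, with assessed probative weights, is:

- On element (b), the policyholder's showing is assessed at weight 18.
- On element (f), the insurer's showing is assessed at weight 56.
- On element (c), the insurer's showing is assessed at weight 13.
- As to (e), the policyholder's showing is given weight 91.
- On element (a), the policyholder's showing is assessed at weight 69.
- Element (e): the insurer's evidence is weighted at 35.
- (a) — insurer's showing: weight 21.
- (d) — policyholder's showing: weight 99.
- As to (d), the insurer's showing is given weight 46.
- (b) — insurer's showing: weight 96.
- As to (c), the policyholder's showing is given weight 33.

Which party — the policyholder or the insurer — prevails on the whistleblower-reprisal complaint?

insurer

— Issue I —
Stage I.1 (policyholder, the preponderance of the evidence, weight is at least 51): (a) net 69−21=48 < 51 — fails.
  The policyholder does not carry Stage I.1.
So the insurer prevails on this issue.
— Issue II —
Stage II.1 (policyholder, the balance of probabilities, weight exceeds 52): (d) net 99−46=53 > 52 — meets; (e) net 91−35=56 > 52 — meets.
  Stage II.1 carried; the burden shifts to the insurer.
Stage II.2 (insurer, the balance of probabilities, weight exceeds 52): (f) 56 > 52 — meets.
  Stage II.2 carried; the final stage is satisfied.
Every stage carried; the insurer prevails on this issue.
Per-issue: Issue I → insurer; Issue II → insurer. The policyholder must prevail on at least one issue; overall, the insurer prevails.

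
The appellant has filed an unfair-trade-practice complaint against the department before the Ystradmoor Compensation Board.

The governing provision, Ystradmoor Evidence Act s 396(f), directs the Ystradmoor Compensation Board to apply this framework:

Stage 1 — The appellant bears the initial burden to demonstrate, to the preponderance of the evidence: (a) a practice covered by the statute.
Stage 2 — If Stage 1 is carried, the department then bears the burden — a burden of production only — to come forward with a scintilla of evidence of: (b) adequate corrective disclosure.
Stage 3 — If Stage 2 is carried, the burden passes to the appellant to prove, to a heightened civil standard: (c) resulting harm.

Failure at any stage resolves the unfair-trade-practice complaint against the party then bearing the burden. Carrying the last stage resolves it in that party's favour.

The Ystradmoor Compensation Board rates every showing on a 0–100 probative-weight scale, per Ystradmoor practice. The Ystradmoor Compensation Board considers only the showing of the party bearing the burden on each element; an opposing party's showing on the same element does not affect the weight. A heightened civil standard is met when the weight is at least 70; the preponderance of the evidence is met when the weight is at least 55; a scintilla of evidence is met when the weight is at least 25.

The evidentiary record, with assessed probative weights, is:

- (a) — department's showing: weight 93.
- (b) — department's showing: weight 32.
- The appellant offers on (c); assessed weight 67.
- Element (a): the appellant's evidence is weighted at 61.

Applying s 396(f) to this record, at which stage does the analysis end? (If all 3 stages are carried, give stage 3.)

stage 3

At Stage 1 the appellant must meet the preponderance of the evidence (weight is at least 55): on (a) the weight is 61 (the department's 93 is given no effect), ≥ 55, so (a) meets the standard.
  Stage 1 is satisfied; the onus moves to the department.
At Stage 2 the department must meet a scintilla of evidence (weight is at least 25): on (b) the weight is 32, which does reach 25, so (b) meets the standard.
  All elements met. The burden passes to the appellant.
At Stage 3 the appellant must meet a heightened civil standard (weight is at least 70): on (c) the weight is 67, which does not reach 70, so (c) does not meet the standard.
  Stage 3 not carried; the appellant fails its burden.
The department prevails.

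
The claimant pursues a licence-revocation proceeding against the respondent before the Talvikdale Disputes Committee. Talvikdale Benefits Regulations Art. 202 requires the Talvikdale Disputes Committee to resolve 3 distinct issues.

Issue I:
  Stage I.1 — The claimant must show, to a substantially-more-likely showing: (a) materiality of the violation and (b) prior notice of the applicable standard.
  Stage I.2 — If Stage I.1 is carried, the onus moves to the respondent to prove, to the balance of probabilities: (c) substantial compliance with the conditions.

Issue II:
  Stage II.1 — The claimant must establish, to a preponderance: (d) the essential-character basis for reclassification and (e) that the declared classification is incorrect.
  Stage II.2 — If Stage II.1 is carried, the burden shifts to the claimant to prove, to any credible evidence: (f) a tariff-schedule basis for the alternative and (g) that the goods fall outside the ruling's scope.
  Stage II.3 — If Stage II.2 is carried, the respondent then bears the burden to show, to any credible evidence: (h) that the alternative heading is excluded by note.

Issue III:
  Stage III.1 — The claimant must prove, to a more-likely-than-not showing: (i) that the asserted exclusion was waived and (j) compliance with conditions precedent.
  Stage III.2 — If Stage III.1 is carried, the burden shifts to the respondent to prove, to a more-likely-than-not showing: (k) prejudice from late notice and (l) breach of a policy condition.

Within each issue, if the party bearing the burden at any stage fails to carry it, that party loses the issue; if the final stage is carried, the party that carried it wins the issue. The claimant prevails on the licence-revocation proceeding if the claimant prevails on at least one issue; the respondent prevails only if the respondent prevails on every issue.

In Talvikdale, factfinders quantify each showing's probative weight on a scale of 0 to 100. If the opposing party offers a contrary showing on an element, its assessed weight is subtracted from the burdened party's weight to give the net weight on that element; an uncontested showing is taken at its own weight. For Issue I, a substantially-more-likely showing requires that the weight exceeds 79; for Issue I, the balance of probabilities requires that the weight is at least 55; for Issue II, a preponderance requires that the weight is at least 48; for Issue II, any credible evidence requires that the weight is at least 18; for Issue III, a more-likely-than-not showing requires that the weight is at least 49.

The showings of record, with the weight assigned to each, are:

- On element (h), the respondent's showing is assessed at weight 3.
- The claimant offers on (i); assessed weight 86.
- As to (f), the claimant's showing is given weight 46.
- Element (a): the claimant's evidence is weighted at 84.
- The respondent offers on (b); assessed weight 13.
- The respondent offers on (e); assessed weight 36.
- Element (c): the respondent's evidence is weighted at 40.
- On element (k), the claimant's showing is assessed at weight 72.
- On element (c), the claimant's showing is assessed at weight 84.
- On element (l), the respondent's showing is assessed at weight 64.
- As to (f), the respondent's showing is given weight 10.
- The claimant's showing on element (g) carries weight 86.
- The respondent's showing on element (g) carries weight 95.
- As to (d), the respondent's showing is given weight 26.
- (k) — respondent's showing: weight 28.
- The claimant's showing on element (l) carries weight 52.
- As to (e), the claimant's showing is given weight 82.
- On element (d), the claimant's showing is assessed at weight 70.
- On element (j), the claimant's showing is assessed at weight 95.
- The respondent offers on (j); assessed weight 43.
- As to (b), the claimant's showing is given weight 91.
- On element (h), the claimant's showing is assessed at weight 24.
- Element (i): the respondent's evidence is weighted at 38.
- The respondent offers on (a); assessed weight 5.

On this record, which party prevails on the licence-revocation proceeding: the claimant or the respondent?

respondent

— Issue I —
At Stage I.1 the claimant must meet a substantially-more-likely showing (weight exceeds 79): on (a) the weight is 84 less the opposing 5 gives net 79, which does not exceed 79, so (a) does not meet the standard; on (b) the weight is 91 less the opposing 13 gives net 78, which does not exceed 79, so (b) does not meet the standard.
  Stage I.1 not carried; the claimant fails its burden.
So the respondent prevails on this issue.
— Issue II —
Stage II.1 (claimant, a preponderance, weight is at least 48): (d) net 70−26=44 < 48 — fails; (e) net 82−36=46 < 48 — fails.
  The claimant does not carry Stage II.1.
The respondent prevails on this issue.
— Issue III —
At Stage III.1 the claimant must meet a more-likely-than-not showing (weight is at least 49): on (i) the weight is 86 less the opposing 38 gives net 48, < 49, so (i) does not meet the standard; on (j) the weight is 95 less the opposing 43 gives net 52, ≥ 49, so (j) meets the standard.
  Stage III.1 not carried; the claimant fails its burden.
The analysis ends at Stage III.1; the respondent prevails on this issue.
Per-issue: Issue I → respondent; Issue II → respondent; Issue III → respondent. The claimant must prevail on at least one issue; overall, the respondent prevails.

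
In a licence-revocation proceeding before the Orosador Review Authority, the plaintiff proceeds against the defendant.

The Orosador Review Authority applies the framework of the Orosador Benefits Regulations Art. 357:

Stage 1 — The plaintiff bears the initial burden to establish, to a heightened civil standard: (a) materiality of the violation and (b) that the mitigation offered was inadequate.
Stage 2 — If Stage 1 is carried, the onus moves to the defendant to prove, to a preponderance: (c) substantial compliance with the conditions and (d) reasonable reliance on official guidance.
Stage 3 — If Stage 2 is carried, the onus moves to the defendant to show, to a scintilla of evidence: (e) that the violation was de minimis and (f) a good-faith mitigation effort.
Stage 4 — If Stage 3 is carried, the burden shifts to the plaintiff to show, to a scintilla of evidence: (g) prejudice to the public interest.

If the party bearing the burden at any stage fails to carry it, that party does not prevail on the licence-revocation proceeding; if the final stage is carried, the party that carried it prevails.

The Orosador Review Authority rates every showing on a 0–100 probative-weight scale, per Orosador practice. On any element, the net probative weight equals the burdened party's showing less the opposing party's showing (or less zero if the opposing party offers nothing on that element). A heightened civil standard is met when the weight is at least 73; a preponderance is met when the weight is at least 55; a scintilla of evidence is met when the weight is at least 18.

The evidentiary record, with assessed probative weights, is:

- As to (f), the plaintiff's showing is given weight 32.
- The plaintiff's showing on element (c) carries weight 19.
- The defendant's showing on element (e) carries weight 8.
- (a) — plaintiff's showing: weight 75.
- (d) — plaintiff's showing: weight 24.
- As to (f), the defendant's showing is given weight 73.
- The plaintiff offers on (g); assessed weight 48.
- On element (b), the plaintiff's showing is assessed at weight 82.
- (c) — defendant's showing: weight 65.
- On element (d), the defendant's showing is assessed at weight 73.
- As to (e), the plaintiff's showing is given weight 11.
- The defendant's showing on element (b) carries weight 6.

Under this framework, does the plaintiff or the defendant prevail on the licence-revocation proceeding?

Stage 1 (plaintiff, a heightened civil standard, weight is at least 73): (a) 75 ≥ 73 — meets; (b) net 82−6=76 ≥ 73 — meets.
  All elements met. The burden passes to the defendant.
Stage 2 (defendant, a preponderance, weight is at least 55): (c) net 65−19=46 < 55 — fails; (d) net 73−24=49 < 55 — fails.
  Stage 2 not carried; the defendant fails its burden.
The plaintiff prevails.

plaintiff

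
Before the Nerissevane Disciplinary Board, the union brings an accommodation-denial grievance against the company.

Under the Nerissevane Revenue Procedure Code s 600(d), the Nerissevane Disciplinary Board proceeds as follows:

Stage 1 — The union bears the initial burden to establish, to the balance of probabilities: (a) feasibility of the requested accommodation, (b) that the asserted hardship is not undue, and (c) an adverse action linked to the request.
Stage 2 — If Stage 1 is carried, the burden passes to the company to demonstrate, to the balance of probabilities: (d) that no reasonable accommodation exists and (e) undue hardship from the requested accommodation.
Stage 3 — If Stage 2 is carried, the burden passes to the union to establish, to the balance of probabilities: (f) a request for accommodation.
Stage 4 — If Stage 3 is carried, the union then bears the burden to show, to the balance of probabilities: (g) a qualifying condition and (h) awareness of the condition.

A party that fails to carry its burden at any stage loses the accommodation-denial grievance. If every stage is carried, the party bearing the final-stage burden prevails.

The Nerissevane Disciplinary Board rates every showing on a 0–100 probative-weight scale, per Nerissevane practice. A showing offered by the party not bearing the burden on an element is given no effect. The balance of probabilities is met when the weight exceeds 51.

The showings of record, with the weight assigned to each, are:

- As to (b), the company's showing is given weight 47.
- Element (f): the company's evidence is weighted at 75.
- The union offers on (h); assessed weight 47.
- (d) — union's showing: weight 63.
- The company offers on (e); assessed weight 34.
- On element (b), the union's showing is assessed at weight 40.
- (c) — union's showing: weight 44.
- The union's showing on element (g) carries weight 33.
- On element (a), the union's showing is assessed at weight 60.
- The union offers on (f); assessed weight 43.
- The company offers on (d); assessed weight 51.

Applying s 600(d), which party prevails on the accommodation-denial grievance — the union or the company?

Stage 1 (union, the balance of probabilities, weight exceeds 51): (a) 60 > 51 — meets; (b) 40 (company's 47 disregarded) ≤ 51 — fails; (c) 44 ≤ 51 — fails.
  Not every element is met, so the union fails to carry Stage 1.
The company prevails.

company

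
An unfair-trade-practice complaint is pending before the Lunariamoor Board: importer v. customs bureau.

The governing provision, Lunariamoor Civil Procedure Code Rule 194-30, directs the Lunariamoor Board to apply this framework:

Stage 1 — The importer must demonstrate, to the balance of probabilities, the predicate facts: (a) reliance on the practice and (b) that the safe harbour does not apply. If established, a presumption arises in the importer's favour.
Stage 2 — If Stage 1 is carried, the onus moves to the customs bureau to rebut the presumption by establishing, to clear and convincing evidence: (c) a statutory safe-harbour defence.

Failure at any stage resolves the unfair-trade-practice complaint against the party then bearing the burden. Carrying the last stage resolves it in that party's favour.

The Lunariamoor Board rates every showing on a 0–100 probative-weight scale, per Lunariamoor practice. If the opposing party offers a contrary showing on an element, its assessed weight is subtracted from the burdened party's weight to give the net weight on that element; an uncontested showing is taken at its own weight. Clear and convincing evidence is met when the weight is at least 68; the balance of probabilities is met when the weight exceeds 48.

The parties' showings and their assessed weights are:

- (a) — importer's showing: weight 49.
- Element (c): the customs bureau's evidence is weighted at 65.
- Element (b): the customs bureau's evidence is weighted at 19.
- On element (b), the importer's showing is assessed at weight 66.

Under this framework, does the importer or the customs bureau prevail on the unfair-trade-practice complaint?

customs bureau

At Stage 1 the importer must meet the balance of probabilities (weight exceeds 48): on (a) the weight is 49, > 48, so (a) meets the standard; on (b) the weight is 66 less the opposing 19 gives net 47, which does not exceed 48, so (b) does not meet the standard.
  Not every element is met, so the importer fails to carry Stage 1.
So the customs bureau prevails.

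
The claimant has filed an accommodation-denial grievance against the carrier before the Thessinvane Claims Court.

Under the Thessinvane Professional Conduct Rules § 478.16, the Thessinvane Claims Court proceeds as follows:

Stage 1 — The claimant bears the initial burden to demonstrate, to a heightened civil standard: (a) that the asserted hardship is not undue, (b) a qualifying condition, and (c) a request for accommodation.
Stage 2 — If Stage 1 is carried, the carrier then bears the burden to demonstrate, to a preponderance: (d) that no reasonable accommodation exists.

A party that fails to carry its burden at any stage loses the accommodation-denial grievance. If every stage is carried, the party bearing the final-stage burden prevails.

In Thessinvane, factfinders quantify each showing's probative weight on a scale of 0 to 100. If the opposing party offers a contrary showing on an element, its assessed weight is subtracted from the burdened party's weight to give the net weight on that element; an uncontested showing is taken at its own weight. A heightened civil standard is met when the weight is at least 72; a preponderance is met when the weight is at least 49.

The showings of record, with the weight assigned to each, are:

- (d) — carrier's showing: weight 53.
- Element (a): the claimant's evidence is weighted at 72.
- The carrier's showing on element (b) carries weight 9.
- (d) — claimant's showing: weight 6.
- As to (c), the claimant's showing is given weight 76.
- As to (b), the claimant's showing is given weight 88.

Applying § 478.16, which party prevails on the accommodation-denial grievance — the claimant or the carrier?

Stage 1 (claimant, a heightened civil standard, weight is at least 72): (a) 72 ≥ 72 — meets; (b) net 88−9=79 ≥ 72 — meets; (c) 76 ≥ 72 — meets.
  All elements met. The burden passes to the carrier.
Stage 2 (carrier, a preponderance, weight is at least 49): (d) net 53−6=47 < 49 — fails.
  Not every element is met, so the carrier fails to carry Stage 2.
The analysis ends at Stage 2; the claimant prevails.

claimant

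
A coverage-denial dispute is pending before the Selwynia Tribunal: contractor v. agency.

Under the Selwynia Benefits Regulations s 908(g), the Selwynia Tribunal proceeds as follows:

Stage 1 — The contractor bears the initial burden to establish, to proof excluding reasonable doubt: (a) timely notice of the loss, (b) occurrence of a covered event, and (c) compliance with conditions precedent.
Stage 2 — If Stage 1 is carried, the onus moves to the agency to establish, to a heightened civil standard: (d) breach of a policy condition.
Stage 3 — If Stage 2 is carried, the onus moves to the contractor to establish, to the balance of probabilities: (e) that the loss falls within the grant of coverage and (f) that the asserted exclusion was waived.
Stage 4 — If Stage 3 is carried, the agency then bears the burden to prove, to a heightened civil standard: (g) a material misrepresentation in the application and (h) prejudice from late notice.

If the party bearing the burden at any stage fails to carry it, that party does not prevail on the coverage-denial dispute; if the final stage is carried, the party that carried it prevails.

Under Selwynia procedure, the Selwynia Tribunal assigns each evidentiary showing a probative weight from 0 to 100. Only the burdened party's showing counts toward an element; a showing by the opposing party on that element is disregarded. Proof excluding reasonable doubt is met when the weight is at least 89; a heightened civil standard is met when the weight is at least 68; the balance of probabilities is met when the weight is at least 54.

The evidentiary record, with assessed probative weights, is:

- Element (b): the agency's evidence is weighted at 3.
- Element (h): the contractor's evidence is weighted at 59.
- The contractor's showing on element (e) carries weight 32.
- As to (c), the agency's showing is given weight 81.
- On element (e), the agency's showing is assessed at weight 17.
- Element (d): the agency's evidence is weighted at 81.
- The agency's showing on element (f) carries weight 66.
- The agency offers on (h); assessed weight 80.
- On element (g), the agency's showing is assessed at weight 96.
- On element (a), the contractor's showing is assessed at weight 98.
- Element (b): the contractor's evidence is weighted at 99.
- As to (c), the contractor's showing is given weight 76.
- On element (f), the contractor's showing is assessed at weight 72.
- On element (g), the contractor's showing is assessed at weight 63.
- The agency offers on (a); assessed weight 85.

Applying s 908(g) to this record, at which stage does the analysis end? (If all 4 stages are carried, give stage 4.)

Stage 1 — burden on contractor; standard: proof excluding reasonable doubt (weight is at least 89).
    (a): 98 (agency's 85 disregarded) ≥ 89 [met]
    (b): 99 (agency's 3 disregarded) ≥ 89 [met]
    (c): 76 (agency's 81 disregarded) < 89 [not met]
  Stage 1 not carried; the contractor fails its burden.
So the agency prevails.

stage 1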